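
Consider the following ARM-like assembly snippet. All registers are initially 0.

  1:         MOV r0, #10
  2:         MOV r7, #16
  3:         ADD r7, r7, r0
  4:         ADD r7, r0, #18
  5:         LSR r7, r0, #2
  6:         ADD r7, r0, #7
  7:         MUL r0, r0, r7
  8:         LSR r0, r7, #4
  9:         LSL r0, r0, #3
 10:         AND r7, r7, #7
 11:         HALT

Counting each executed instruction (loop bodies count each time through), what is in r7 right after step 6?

MOV r0, #10 → r0=10
MOV r7, #16 → r7=16
ADD r7, r7, r0 → r7=16+10=26
ADD r7, r0, #18 → r7=10+18=28
LSR r7, r0, #2 → r7=10>>2=2
ADD r7, r0, #7 → r7=10+7=17
After step 6: r7 = 17.

17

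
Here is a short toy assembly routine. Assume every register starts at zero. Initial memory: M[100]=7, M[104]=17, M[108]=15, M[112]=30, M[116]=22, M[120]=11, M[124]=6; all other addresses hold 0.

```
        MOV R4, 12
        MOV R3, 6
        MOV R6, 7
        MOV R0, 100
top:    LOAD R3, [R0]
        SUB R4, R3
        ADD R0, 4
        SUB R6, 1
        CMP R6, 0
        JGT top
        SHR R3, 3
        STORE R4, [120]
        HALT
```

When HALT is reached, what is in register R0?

MOV R4, 12 → R4=12
MOV R3, 6 → R3=6
MOV R6, 7 → R6=7
MOV R0, 100 → R0=100
LOAD R3, [R0] → R3=M[100]=7
SUB R4, R3 → R4=12-7=5
ADD R0, 4 → R0=100+4=104
SUB R6, 1 → R6=7-1=6
CMP R6, 0  (cmp 6,0)
JGT top: taken
LOAD R3, [R0] → R3=M[104]=17
SUB R4, R3 → R4=5-17=-12
ADD R0, 4 → R0=104+4=108
SUB R6, 1 → R6=6-1=5
CMP R6, 0  (cmp 5,0)
JGT top: taken
LOAD R3, [R0] → R3=M[108]=15
SUB R4, R3 → R4=(-12)-15=-27
ADD R0, 4 → R0=108+4=112
SUB R6, 1 → R6=5-1=4
CMP R6, 0  (cmp 4,0)
JGT top: taken
LOAD R3, [R0] → R3=M[112]=30
SUB R4, R3 → R4=(-27)-30=-57
ADD R0, 4 → R0=112+4=116
SUB R6, 1 → R6=4-1=3
CMP R6, 0  (cmp 3,0)
JGT top: taken
LOAD R3, [R0] → R3=M[116]=22
SUB R4, R3 → R4=(-57)-22=-79
ADD R0, 4 → R0=116+4=120
SUB R6, 1 → R6=3-1=2
CMP R6, 0  (cmp 2,0)
JGT top: taken
LOAD R3, [R0] → R3=M[120]=11
SUB R4, R3 → R4=(-79)-11=-90
ADD R0, 4 → R0=120+4=124
SUB R6, 1 → R6=2-1=1
CMP R6, 0  (cmp 1,0)
JGT top: taken
LOAD R3, [R0] → R3=M[124]=6
SUB R4, R3 → R4=(-90)-6=-96
ADD R0, 4 → R0=124+4=128
SUB R6, 1 → R6=1-1=0
CMP R6, 0  (cmp 0,0)
JGT top: not taken
SHR R3, 3 → R3=6>>3=0
STORE R4, [120] → M[120]=-96
halt.

128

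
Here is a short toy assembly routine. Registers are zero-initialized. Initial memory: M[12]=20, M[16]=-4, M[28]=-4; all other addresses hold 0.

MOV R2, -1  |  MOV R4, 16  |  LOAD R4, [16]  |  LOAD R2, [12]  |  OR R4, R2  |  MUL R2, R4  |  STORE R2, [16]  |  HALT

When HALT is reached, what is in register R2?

-80

after MOV R2, -1: R2=-1
after MOV R4, 16: R4=16
after LOAD R4, [16]: R4=M[16]=-4
after LOAD R2, [12]: R2=M[12]=20
after OR R4, R2: R4=(-4)|20=-4
after MUL R2, R4: R2=20*(-4)=-80
STORE R2, [16] → M[16]=-80
halt.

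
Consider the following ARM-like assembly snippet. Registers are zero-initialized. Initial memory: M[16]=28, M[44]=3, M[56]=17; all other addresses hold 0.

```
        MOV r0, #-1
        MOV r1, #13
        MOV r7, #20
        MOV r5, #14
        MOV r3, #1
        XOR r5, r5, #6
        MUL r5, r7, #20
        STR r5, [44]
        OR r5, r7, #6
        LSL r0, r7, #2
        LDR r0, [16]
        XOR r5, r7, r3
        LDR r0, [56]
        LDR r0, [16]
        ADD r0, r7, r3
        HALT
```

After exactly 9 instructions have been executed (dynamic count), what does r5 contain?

22

MOV r0, #-1 → r0=-1
MOV r1, #13 → r1=13
MOV r7, #20 → r7=20
MOV r5, #14 → r5=14
MOV r3, #1 → r3=1
XOR r5, r5, #6 → r5=14^6=8
MUL r5, r7, #20 → r5=20*20=400
STR r5, [44] → M[44]=400
OR r5, r7, #6 → r5=20|6=22
After step 9: r5 = 22.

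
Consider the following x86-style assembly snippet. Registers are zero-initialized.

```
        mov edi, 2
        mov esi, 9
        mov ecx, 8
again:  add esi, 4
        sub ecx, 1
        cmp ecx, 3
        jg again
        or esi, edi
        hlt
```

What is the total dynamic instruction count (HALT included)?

25

after mov edi, 2: edi=2
after mov esi, 9: esi=9
after mov ecx, 8: ecx=8
after add esi, 4: esi=9+4=13
after sub ecx, 1: ecx=8-1=7
cmp ecx, 3  (cmp 7,3)
jg again: taken
after add esi, 4: esi=13+4=17
after sub ecx, 1: ecx=7-1=6
cmp ecx, 3  (cmp 6,3)
jg again: taken
after add esi, 4: esi=17+4=21
after sub ecx, 1: ecx=6-1=5
cmp ecx, 3  (cmp 5,3)
jg again: taken
after add esi, 4: esi=21+4=25
after sub ecx, 1: ecx=5-1=4
cmp ecx, 3  (cmp 4,3)
jg again: taken
after add esi, 4: esi=25+4=29
after sub ecx, 1: ecx=4-1=3
cmp ecx, 3  (cmp 3,3)
jg again: not taken
after or esi, edi: esi=29|2=31
halt.
Total executed instructions: 25.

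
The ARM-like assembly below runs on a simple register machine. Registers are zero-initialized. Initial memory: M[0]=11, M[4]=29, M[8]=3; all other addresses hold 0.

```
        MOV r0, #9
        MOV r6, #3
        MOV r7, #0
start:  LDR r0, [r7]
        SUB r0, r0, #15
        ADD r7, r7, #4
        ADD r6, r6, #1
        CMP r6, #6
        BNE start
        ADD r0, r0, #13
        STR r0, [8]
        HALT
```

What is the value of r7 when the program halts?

12

r0=9
r6=3
r7=0
r0=M[0]=11
r0=11-15=-4
r7=0+4=4
r6=3+1=4
CMP r6, #6  (cmp 4,6)
BNE start: taken
r0=M[4]=29
r0=29-15=14
r7=4+4=8
r6=4+1=5
CMP r6, #6  (cmp 5,6)
BNE start: taken
r0=M[8]=3
r0=3-15=-12
r7=8+4=12
r6=5+1=6
CMP r6, #6  (cmp 6,6)
BNE start: not taken
r0=(-12)+13=1
STR r0, [8] → M[8]=1
halt.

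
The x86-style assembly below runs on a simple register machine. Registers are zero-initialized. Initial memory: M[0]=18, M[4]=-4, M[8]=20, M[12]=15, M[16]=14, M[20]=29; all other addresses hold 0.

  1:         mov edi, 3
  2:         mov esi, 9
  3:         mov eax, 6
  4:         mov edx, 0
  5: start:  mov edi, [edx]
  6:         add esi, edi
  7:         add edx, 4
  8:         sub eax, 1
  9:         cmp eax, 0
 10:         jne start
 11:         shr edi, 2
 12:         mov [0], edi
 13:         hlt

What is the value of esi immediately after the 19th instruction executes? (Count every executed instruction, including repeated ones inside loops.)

edi=3
esi=9
eax=6
edx=0
edi=M[0]=18
esi=9+18=27
edx=0+4=4
eax=6-1=5
cmp eax, 0  (cmp 5,0)
jne start: taken
edi=M[4]=-4
esi=27+(-4)=23
edx=4+4=8
eax=5-1=4
cmp eax, 0  (cmp 4,0)
jne start: taken
edi=M[8]=20
esi=23+20=43
edx=8+4=12
After step 19: esi = 43.

43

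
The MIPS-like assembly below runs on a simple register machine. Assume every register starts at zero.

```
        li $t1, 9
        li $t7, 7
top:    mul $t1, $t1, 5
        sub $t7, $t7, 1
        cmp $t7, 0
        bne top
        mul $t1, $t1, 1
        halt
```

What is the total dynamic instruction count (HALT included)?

32

$t1=9
$t7=7
$t1=9*5=45
$t7=7-1=6
cmp $t7, 0  (cmp 6,0)
bne top: taken
$t1=45*5=225
$t7=6-1=5
cmp $t7, 0  (cmp 5,0)
bne top: taken
$t1=225*5=1125
$t7=5-1=4
cmp $t7, 0  (cmp 4,0)
bne top: taken
$t1=1125*5=5625
$t7=4-1=3
cmp $t7, 0  (cmp 3,0)
bne top: taken
$t1=5625*5=28125
$t7=3-1=2
cmp $t7, 0  (cmp 2,0)
bne top: taken
$t1=28125*5=140625
$t7=2-1=1
cmp $t7, 0  (cmp 1,0)
bne top: taken
$t1=140625*5=703125
$t7=1-1=0
cmp $t7, 0  (cmp 0,0)
bne top: not taken
$t1=703125*1=703125
halt.
Total executed instructions: 32.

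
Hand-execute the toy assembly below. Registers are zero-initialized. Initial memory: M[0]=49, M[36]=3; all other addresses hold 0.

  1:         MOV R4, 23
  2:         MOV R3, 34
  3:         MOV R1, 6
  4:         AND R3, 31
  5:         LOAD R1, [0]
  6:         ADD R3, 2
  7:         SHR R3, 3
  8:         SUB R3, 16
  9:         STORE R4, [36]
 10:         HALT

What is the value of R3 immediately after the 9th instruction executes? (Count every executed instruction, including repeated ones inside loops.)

-16

R4=23
R3=34
R1=6
R3=34&31=2
R1=M[0]=49
R3=2+2=4
R3=4>>3=0
R3=0-16=-16
STORE R4, [36] → M[36]=23
After step 9: R3 = -16.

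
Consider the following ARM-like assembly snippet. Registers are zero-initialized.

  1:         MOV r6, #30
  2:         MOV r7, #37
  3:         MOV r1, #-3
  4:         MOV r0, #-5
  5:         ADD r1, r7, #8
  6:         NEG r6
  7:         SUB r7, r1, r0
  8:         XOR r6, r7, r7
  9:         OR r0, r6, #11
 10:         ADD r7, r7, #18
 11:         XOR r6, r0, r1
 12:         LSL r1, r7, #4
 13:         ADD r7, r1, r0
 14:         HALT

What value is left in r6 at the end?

after MOV r6, #30: r6=30
after MOV r7, #37: r7=37
after MOV r1, #-3: r1=-3
after MOV r0, #-5: r0=-5
after ADD r1, r7, #8: r1=37+8=45
after NEG r6: r6=-(30)=-30
after SUB r7, r1, r0: r7=45-(-5)=50
after XOR r6, r7, r7: r6=50^50=0
after OR r0, r6, #11: r0=0|11=11
after ADD r7, r7, #18: r7=50+18=68
after XOR r6, r0, r1: r6=11^45=38
after LSL r1, r7, #4: r1=68<<4=1088
after ADD r7, r1, r0: r7=1088+11=1099
halt.

38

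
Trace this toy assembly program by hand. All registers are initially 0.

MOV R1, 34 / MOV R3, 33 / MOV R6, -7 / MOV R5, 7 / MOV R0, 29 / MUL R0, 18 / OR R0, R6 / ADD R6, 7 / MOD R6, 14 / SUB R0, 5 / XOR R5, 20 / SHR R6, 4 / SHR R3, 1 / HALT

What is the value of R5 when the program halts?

R1=34
R3=33
R6=-7
R5=7
R0=29
R0=29*18=522
R0=522|(-7)=-5
R6=(-7)+7=0
R6=0%14=0
R0=(-5)-5=-10
R5=7^20=19
R6=0>>4=0
R3=33>>1=16
halt.

19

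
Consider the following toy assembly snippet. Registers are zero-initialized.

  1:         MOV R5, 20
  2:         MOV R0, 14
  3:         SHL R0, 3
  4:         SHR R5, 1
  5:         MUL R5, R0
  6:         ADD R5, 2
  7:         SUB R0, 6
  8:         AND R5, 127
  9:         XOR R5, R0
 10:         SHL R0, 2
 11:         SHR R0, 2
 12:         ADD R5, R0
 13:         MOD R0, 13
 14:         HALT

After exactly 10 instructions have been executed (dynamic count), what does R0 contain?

424

MOV R5, 20 → R5=20
MOV R0, 14 → R0=14
SHL R0, 3 → R0=14<<3=112
SHR R5, 1 → R5=20>>1=10
MUL R5, R0 → R5=10*112=1120
ADD R5, 2 → R5=1120+2=1122
SUB R0, 6 → R0=112-6=106
AND R5, 127 → R5=1122&127=98
XOR R5, R0 → R5=98^106=8
SHL R0, 2 → R0=106<<2=424
After step 10: R0 = 424.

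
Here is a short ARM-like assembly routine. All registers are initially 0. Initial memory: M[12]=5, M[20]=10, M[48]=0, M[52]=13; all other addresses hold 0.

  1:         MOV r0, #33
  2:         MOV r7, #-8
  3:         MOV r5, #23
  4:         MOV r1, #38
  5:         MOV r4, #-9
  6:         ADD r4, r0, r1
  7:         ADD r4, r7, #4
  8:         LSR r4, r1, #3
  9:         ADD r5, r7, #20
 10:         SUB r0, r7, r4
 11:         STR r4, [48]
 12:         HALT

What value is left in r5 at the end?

after MOV r0, #33: r0=33
after MOV r7, #-8: r7=-8
after MOV r5, #23: r5=23
after MOV r1, #38: r1=38
after MOV r4, #-9: r4=-9
after ADD r4, r0, r1: r4=33+38=71
after ADD r4, r7, #4: r4=(-8)+4=-4
after LSR r4, r1, #3: r4=38>>3=4
after ADD r5, r7, #20: r5=(-8)+20=12
after SUB r0, r7, r4: r0=(-8)-4=-12
STR r4, [48] → M[48]=4
halt.

12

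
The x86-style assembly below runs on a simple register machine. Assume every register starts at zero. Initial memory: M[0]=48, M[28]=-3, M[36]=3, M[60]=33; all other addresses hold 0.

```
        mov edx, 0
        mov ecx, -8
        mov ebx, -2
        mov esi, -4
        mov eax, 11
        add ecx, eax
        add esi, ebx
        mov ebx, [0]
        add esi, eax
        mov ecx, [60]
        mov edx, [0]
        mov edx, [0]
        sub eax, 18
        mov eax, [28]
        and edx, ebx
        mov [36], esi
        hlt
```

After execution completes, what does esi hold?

after mov edx, 0: edx=0
after mov ecx, -8: ecx=-8
after mov ebx, -2: ebx=-2
after mov esi, -4: esi=-4
after mov eax, 11: eax=11
after add ecx, eax: ecx=(-8)+11=3
after add esi, ebx: esi=(-4)+(-2)=-6
after mov ebx, [0]: ebx=M[0]=48
after add esi, eax: esi=(-6)+11=5
after mov ecx, [60]: ecx=M[60]=33
after mov edx, [0]: edx=M[0]=48
after mov edx, [0]: edx=M[0]=48
after sub eax, 18: eax=11-18=-7
after mov eax, [28]: eax=M[28]=-3
after and edx, ebx: edx=48&48=48
mov [36], esi → M[36]=5
halt.

5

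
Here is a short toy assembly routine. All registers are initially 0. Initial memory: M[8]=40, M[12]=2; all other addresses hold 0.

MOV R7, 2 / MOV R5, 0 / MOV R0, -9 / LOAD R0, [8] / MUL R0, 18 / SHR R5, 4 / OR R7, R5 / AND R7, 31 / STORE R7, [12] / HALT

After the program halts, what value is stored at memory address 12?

after MOV R7, 2: R7=2
after MOV R5, 0: R5=0
after MOV R0, -9: R0=-9
after LOAD R0, [8]: R0=M[8]=40
after MUL R0, 18: R0=40*18=720
after SHR R5, 4: R5=0>>4=0
after OR R7, R5: R7=2|0=2
after AND R7, 31: R7=2&31=2
STORE R7, [12] → M[12]=2
halt.

2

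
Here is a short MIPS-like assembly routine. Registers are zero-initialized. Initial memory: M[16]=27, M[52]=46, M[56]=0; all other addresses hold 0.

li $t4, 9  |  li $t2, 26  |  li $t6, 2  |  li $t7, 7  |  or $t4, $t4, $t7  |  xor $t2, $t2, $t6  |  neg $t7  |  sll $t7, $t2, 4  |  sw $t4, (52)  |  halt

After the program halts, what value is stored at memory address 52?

15

$t4=9
$t2=26
$t6=2
$t7=7
$t4=9|7=15
$t2=26^2=24
$t7=-(7)=-7
$t7=24<<4=384
sw $t4, (52) → M[52]=15
halt.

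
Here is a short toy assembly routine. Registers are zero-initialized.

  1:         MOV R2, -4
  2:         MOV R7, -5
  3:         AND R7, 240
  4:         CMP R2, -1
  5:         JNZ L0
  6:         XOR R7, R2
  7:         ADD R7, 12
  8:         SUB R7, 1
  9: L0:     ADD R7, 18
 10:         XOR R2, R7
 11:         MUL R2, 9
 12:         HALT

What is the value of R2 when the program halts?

R2=-4
R7=-5
R7=(-5)&240=240
CMP R2, -1  (cmp -4,-1)
JNZ L0: taken
R7=240+18=258
R2=(-4)^258=-258
R2=(-258)*9=-2322
halt.

-2322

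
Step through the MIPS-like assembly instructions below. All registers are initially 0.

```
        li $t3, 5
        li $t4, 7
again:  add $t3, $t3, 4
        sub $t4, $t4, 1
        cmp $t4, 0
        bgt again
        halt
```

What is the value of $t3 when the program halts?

after li $t3, 5: $t3=5
after li $t4, 7: $t4=7
after add $t3, $t3, 4: $t3=5+4=9
after sub $t4, $t4, 1: $t4=7-1=6
cmp $t4, 0  (cmp 6,0)
bgt again: taken
after add $t3, $t3, 4: $t3=9+4=13
after sub $t4, $t4, 1: $t4=6-1=5
cmp $t4, 0  (cmp 5,0)
bgt again: taken
after add $t3, $t3, 4: $t3=13+4=17
after sub $t4, $t4, 1: $t4=5-1=4
cmp $t4, 0  (cmp 4,0)
bgt again: taken
after add $t3, $t3, 4: $t3=17+4=21
after sub $t4, $t4, 1: $t4=4-1=3
cmp $t4, 0  (cmp 3,0)
bgt again: taken
after add $t3, $t3, 4: $t3=21+4=25
after sub $t4, $t4, 1: $t4=3-1=2
cmp $t4, 0  (cmp 2,0)
bgt again: taken
after add $t3, $t3, 4: $t3=25+4=29
after sub $t4, $t4, 1: $t4=2-1=1
cmp $t4, 0  (cmp 1,0)
bgt again: taken
after add $t3, $t3, 4: $t3=29+4=33
after sub $t4, $t4, 1: $t4=1-1=0
cmp $t4, 0  (cmp 0,0)
bgt again: not taken
halt.

33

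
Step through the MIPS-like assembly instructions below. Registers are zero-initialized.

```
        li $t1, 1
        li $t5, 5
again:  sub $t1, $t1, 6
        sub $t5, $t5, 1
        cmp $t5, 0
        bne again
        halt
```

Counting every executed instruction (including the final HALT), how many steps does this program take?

23

li $t1, 1 → $t1=1
li $t5, 5 → $t5=5
sub $t1, $t1, 6 → $t1=1-6=-5
sub $t5, $t5, 1 → $t5=5-1=4
cmp $t5, 0  (cmp 4,0)
bne again: taken
sub $t1, $t1, 6 → $t1=(-5)-6=-11
sub $t5, $t5, 1 → $t5=4-1=3
cmp $t5, 0  (cmp 3,0)
bne again: taken
sub $t1, $t1, 6 → $t1=(-11)-6=-17
sub $t5, $t5, 1 → $t5=3-1=2
cmp $t5, 0  (cmp 2,0)
bne again: taken
sub $t1, $t1, 6 → $t1=(-17)-6=-23
sub $t5, $t5, 1 → $t5=2-1=1
cmp $t5, 0  (cmp 1,0)
bne again: taken
sub $t1, $t1, 6 → $t1=(-23)-6=-29
sub $t5, $t5, 1 → $t5=1-1=0
cmp $t5, 0  (cmp 0,0)
bne again: not taken
halt.
Total executed instructions: 23.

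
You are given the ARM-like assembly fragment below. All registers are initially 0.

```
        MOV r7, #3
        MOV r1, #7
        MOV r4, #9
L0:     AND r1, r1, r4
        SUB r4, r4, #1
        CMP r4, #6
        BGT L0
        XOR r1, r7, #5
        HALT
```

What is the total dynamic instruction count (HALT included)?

17

after MOV r7, #3: r7=3
after MOV r1, #7: r1=7
after MOV r4, #9: r4=9
after AND r1, r1, r4: r1=7&9=1
after SUB r4, r4, #1: r4=9-1=8
CMP r4, #6  (cmp 8,6)
BGT L0: taken
after AND r1, r1, r4: r1=1&8=0
after SUB r4, r4, #1: r4=8-1=7
CMP r4, #6  (cmp 7,6)
BGT L0: taken
after AND r1, r1, r4: r1=0&7=0
after SUB r4, r4, #1: r4=7-1=6
CMP r4, #6  (cmp 6,6)
BGT L0: not taken
after XOR r1, r7, #5: r1=3^5=6
halt.
Total executed instructions: 17.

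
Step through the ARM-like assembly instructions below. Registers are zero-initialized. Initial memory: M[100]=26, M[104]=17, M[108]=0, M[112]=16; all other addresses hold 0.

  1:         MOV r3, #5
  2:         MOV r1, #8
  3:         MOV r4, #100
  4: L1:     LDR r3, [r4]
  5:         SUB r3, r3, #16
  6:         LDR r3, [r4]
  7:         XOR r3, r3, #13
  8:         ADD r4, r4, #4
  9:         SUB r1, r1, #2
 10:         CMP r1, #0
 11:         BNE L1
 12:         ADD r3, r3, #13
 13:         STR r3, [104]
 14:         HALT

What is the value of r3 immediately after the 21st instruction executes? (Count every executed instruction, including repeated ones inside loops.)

after MOV r3, #5: r3=5
after MOV r1, #8: r1=8
after MOV r4, #100: r4=100
after LDR r3, [r4]: r3=M[100]=26
after SUB r3, r3, #16: r3=26-16=10
after LDR r3, [r4]: r3=M[100]=26
after XOR r3, r3, #13: r3=26^13=23
after ADD r4, r4, #4: r4=100+4=104
after SUB r1, r1, #2: r1=8-2=6
CMP r1, #0  (cmp 6,0)
BNE L1: taken
after LDR r3, [r4]: r3=M[104]=17
after SUB r3, r3, #16: r3=17-16=1
after LDR r3, [r4]: r3=M[104]=17
after XOR r3, r3, #13: r3=17^13=28
after ADD r4, r4, #4: r4=104+4=108
after SUB r1, r1, #2: r1=6-2=4
CMP r1, #0  (cmp 4,0)
BNE L1: taken
after LDR r3, [r4]: r3=M[108]=0
after SUB r3, r3, #16: r3=0-16=-16
After step 21: r3 = -16.

-16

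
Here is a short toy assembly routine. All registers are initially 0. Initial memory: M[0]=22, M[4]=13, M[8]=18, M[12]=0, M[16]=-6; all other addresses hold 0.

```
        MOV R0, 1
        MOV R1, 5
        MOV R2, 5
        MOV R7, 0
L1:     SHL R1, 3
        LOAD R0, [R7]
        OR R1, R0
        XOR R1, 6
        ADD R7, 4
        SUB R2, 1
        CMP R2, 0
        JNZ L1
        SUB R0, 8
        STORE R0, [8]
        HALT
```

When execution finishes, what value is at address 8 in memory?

-14

R0=1
R1=5
R2=5
R7=0
R1=5<<3=40
R0=M[0]=22
R1=40|22=62
R1=62^6=56
R7=0+4=4
R2=5-1=4
CMP R2, 0  (cmp 4,0)
JNZ L1: taken
R1=56<<3=448
R0=M[4]=13
R1=448|13=461
R1=461^6=459
R7=4+4=8
R2=4-1=3
CMP R2, 0  (cmp 3,0)
JNZ L1: taken
R1=459<<3=3672
R0=M[8]=18
R1=3672|18=3674
R1=3674^6=3676
R7=8+4=12
R2=3-1=2
CMP R2, 0  (cmp 2,0)
JNZ L1: taken
R1=3676<<3=29408
R0=M[12]=0
R1=29408|0=29408
R1=29408^6=29414
R7=12+4=16
R2=2-1=1
CMP R2, 0  (cmp 1,0)
JNZ L1: taken
R1=29414<<3=235312
R0=M[16]=-6
R1=235312|(-6)=-6
R1=(-6)^6=-4
R7=16+4=20
R2=1-1=0
CMP R2, 0  (cmp 0,0)
JNZ L1: not taken
R0=(-6)-8=-14
STORE R0, [8] → M[8]=-14
halt.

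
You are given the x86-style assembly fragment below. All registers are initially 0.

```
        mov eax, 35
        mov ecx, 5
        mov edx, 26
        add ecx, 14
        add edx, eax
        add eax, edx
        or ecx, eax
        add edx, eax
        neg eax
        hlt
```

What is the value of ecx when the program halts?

115

after mov eax, 35: eax=35
after mov ecx, 5: ecx=5
after mov edx, 26: edx=26
after add ecx, 14: ecx=5+14=19
after add edx, eax: edx=26+35=61
after add eax, edx: eax=35+61=96
after or ecx, eax: ecx=19|96=115
after add edx, eax: edx=61+96=157
after neg eax: eax=-(96)=-96
halt.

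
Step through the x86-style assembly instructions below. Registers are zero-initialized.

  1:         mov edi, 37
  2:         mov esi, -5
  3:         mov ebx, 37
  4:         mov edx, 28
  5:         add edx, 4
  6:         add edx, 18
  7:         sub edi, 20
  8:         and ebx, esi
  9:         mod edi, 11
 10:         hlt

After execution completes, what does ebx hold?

33

after mov edi, 37: edi=37
after mov esi, -5: esi=-5
after mov ebx, 37: ebx=37
after mov edx, 28: edx=28
after add edx, 4: edx=28+4=32
after add edx, 18: edx=32+18=50
after sub edi, 20: edi=37-20=17
after and ebx, esi: ebx=37&(-5)=33
after mod edi, 11: edi=17%11=6
halt.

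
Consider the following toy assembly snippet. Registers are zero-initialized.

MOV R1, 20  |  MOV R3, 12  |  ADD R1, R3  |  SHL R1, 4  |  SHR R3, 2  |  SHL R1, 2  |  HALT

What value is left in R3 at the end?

3

R1=20
R3=12
R1=20+12=32
R1=32<<4=512
R3=12>>2=3
R1=512<<2=2048
halt.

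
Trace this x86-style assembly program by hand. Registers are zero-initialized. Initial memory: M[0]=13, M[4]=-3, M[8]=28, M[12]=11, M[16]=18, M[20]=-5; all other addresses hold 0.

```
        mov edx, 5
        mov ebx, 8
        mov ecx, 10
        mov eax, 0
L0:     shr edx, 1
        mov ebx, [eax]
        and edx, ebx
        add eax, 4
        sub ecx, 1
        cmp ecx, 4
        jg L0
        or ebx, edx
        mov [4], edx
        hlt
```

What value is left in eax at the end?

edx=5
ebx=8
ecx=10
eax=0
edx=5>>1=2
ebx=M[0]=13
edx=2&13=0
eax=0+4=4
ecx=10-1=9
cmp ecx, 4  (cmp 9,4)
jg L0: taken
edx=0>>1=0
ebx=M[4]=-3
edx=0&(-3)=0
eax=4+4=8
ecx=9-1=8
cmp ecx, 4  (cmp 8,4)
jg L0: taken
edx=0>>1=0
ebx=M[8]=28
edx=0&28=0
eax=8+4=12
ecx=8-1=7
cmp ecx, 4  (cmp 7,4)
jg L0: taken
edx=0>>1=0
ebx=M[12]=11
edx=0&11=0
eax=12+4=16
ecx=7-1=6
cmp ecx, 4  (cmp 6,4)
jg L0: taken
edx=0>>1=0
ebx=M[16]=18
edx=0&18=0
eax=16+4=20
ecx=6-1=5
cmp ecx, 4  (cmp 5,4)
jg L0: taken
edx=0>>1=0
ebx=M[20]=-5
edx=0&(-5)=0
eax=20+4=24
ecx=5-1=4
cmp ecx, 4  (cmp 4,4)
jg L0: not taken
ebx=(-5)|0=-5
mov [4], edx → M[4]=0
halt.

24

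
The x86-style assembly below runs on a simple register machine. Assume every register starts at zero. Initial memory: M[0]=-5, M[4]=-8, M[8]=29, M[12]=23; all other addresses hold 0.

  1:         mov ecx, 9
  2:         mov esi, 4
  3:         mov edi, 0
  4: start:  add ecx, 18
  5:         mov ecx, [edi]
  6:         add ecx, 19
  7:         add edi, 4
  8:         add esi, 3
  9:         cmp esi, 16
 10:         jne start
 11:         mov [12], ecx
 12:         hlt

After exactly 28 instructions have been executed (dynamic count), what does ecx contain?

42

after mov ecx, 9: ecx=9
after mov esi, 4: esi=4
after mov edi, 0: edi=0
after add ecx, 18: ecx=9+18=27
after mov ecx, [edi]: ecx=M[0]=-5
after add ecx, 19: ecx=(-5)+19=14
after add edi, 4: edi=0+4=4
after add esi, 3: esi=4+3=7
cmp esi, 16  (cmp 7,16)
jne start: taken
after add ecx, 18: ecx=14+18=32
after mov ecx, [edi]: ecx=M[4]=-8
after add ecx, 19: ecx=(-8)+19=11
after add edi, 4: edi=4+4=8
after add esi, 3: esi=7+3=10
cmp esi, 16  (cmp 10,16)
jne start: taken
after add ecx, 18: ecx=11+18=29
after mov ecx, [edi]: ecx=M[8]=29
after add ecx, 19: ecx=29+19=48
after add edi, 4: edi=8+4=12
after add esi, 3: esi=10+3=13
cmp esi, 16  (cmp 13,16)
jne start: taken
after add ecx, 18: ecx=48+18=66
after mov ecx, [edi]: ecx=M[12]=23
after add ecx, 19: ecx=23+19=42
after add edi, 4: edi=12+4=16
After step 28: ecx = 42.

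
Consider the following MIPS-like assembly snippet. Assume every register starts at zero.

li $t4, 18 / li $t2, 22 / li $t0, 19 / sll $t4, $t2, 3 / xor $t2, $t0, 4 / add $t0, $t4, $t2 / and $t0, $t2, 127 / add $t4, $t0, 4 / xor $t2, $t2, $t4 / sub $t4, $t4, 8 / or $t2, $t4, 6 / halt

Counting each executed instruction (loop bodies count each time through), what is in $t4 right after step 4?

176

after li $t4, 18: $t4=18
after li $t2, 22: $t2=22
after li $t0, 19: $t0=19
after sll $t4, $t2, 3: $t4=22<<3=176
After step 4: $t4 = 176.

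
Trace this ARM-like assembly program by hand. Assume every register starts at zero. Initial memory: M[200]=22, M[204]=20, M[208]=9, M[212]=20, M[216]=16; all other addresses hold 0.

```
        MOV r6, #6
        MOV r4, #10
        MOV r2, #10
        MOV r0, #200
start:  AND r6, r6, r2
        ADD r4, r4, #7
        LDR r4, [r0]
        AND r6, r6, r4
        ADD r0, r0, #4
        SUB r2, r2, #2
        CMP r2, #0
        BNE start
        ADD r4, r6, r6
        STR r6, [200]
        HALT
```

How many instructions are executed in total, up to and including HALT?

47

r6=6
r4=10
r2=10
r0=200
r6=6&10=2
r4=10+7=17
r4=M[200]=22
r6=2&22=2
r0=200+4=204
r2=10-2=8
CMP r2, #0  (cmp 8,0)
BNE start: taken
r6=2&8=0
r4=22+7=29
r4=M[204]=20
r6=0&20=0
r0=204+4=208
r2=8-2=6
CMP r2, #0  (cmp 6,0)
BNE start: taken
r6=0&6=0
r4=20+7=27
r4=M[208]=9
r6=0&9=0
r0=208+4=212
r2=6-2=4
CMP r2, #0  (cmp 4,0)
BNE start: taken
r6=0&4=0
r4=9+7=16
r4=M[212]=20
r6=0&20=0
r0=212+4=216
r2=4-2=2
CMP r2, #0  (cmp 2,0)
BNE start: taken
r6=0&2=0
r4=20+7=27
r4=M[216]=16
r6=0&16=0
r0=216+4=220
r2=2-2=0
CMP r2, #0  (cmp 0,0)
BNE start: not taken
r4=0+0=0
STR r6, [200] → M[200]=0
halt.
Total executed instructions: 47.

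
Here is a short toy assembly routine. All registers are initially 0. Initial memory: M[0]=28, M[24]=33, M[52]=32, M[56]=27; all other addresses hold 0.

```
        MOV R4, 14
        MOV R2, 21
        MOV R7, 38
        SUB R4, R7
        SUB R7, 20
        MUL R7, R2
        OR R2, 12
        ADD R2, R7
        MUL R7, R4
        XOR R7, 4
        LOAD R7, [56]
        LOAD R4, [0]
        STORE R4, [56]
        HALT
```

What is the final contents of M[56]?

28

MOV R4, 14 → R4=14
MOV R2, 21 → R2=21
MOV R7, 38 → R7=38
SUB R4, R7 → R4=14-38=-24
SUB R7, 20 → R7=38-20=18
MUL R7, R2 → R7=18*21=378
OR R2, 12 → R2=21|12=29
ADD R2, R7 → R2=29+378=407
MUL R7, R4 → R7=378*(-24)=-9072
XOR R7, 4 → R7=(-9072)^4=-9068
LOAD R7, [56] → R7=M[56]=27
LOAD R4, [0] → R4=M[0]=28
STORE R4, [56] → M[56]=28
halt.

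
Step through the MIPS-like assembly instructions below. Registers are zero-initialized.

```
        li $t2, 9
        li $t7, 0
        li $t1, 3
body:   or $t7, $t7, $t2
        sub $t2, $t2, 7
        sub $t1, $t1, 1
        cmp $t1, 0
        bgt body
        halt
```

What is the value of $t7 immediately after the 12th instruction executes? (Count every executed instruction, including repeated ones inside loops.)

li $t2, 9 → $t2=9
li $t7, 0 → $t7=0
li $t1, 3 → $t1=3
or $t7, $t7, $t2 → $t7=0|9=9
sub $t2, $t2, 7 → $t2=9-7=2
sub $t1, $t1, 1 → $t1=3-1=2
cmp $t1, 0  (cmp 2,0)
bgt body: taken
or $t7, $t7, $t2 → $t7=9|2=11
sub $t2, $t2, 7 → $t2=2-7=-5
sub $t1, $t1, 1 → $t1=2-1=1
cmp $t1, 0  (cmp 1,0)
After step 12: $t7 = 11.

11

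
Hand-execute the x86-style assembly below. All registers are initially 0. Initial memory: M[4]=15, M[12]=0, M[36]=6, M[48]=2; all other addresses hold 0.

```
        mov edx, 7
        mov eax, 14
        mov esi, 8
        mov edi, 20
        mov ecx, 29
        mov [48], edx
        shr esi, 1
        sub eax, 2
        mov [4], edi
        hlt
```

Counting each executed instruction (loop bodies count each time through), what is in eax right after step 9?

after mov edx, 7: edx=7
after mov eax, 14: eax=14
after mov esi, 8: esi=8
after mov edi, 20: edi=20
after mov ecx, 29: ecx=29
mov [48], edx → M[48]=7
after shr esi, 1: esi=8>>1=4
after sub eax, 2: eax=14-2=12
mov [4], edi → M[4]=20
After step 9: eax = 12.

12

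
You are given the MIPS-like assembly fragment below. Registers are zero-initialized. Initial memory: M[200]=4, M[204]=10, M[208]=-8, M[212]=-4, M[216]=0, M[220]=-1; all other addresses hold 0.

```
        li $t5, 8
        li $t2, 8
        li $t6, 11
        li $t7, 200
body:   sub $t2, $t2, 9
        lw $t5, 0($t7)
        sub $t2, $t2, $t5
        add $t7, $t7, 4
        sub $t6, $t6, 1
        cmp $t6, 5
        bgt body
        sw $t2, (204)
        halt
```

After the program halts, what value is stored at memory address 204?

$t5=8
$t2=8
$t6=11
$t7=200
$t2=8-9=-1
$t5=M[200]=4
$t2=(-1)-4=-5
$t7=200+4=204
$t6=11-1=10
cmp $t6, 5  (cmp 10,5)
bgt body: taken
$t2=(-5)-9=-14
$t5=M[204]=10
$t2=(-14)-10=-24
$t7=204+4=208
$t6=10-1=9
cmp $t6, 5  (cmp 9,5)
bgt body: taken
$t2=(-24)-9=-33
$t5=M[208]=-8
$t2=(-33)-(-8)=-25
$t7=208+4=212
$t6=9-1=8
cmp $t6, 5  (cmp 8,5)
bgt body: taken
$t2=(-25)-9=-34
$t5=M[212]=-4
$t2=(-34)-(-4)=-30
$t7=212+4=216
$t6=8-1=7
cmp $t6, 5  (cmp 7,5)
bgt body: taken
$t2=(-30)-9=-39
$t5=M[216]=0
$t2=(-39)-0=-39
$t7=216+4=220
$t6=7-1=6
cmp $t6, 5  (cmp 6,5)
bgt body: taken
$t2=(-39)-9=-48
$t5=M[220]=-1
$t2=(-48)-(-1)=-47
$t7=220+4=224
$t6=6-1=5
cmp $t6, 5  (cmp 5,5)
bgt body: not taken
sw $t2, (204) → M[204]=-47
halt.

-47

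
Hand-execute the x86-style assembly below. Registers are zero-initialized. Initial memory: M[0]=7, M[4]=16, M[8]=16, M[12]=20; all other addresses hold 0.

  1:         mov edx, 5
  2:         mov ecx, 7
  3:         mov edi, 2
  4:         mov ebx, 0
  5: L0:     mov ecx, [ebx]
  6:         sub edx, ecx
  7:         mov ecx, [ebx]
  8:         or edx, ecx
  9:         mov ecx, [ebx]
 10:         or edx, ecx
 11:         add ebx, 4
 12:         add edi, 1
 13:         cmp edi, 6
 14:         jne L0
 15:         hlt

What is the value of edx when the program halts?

-1

mov edx, 5 → edx=5
mov ecx, 7 → ecx=7
mov edi, 2 → edi=2
mov ebx, 0 → ebx=0
mov ecx, [ebx] → ecx=M[0]=7
sub edx, ecx → edx=5-7=-2
mov ecx, [ebx] → ecx=M[0]=7
or edx, ecx → edx=(-2)|7=-1
mov ecx, [ebx] → ecx=M[0]=7
or edx, ecx → edx=(-1)|7=-1
add ebx, 4 → ebx=0+4=4
add edi, 1 → edi=2+1=3
cmp edi, 6  (cmp 3,6)
jne L0: taken
mov ecx, [ebx] → ecx=M[4]=16
sub edx, ecx → edx=(-1)-16=-17
mov ecx, [ebx] → ecx=M[4]=16
or edx, ecx → edx=(-17)|16=-1
mov ecx, [ebx] → ecx=M[4]=16
or edx, ecx → edx=(-1)|16=-1
add ebx, 4 → ebx=4+4=8
add edi, 1 → edi=3+1=4
cmp edi, 6  (cmp 4,6)
jne L0: taken
mov ecx, [ebx] → ecx=M[8]=16
sub edx, ecx → edx=(-1)-16=-17
mov ecx, [ebx] → ecx=M[8]=16
or edx, ecx → edx=(-17)|16=-1
mov ecx, [ebx] → ecx=M[8]=16
or edx, ecx → edx=(-1)|16=-1
add ebx, 4 → ebx=8+4=12
add edi, 1 → edi=4+1=5
cmp edi, 6  (cmp 5,6)
jne L0: taken
mov ecx, [ebx] → ecx=M[12]=20
sub edx, ecx → edx=(-1)-20=-21
mov ecx, [ebx] → ecx=M[12]=20
or edx, ecx → edx=(-21)|20=-1
mov ecx, [ebx] → ecx=M[12]=20
or edx, ecx → edx=(-1)|20=-1
add ebx, 4 → ebx=12+4=16
add edi, 1 → edi=5+1=6
cmp edi, 6  (cmp 6,6)
jne L0: not taken
halt.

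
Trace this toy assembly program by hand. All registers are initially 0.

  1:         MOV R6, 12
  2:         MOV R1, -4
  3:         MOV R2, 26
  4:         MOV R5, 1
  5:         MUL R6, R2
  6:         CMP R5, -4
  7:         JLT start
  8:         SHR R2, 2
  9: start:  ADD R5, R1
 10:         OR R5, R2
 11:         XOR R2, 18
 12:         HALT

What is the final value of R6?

after MOV R6, 12: R6=12
after MOV R1, -4: R1=-4
after MOV R2, 26: R2=26
after MOV R5, 1: R5=1
after MUL R6, R2: R6=12*26=312
CMP R5, -4  (cmp 1,-4)
JLT start: not taken
after SHR R2, 2: R2=26>>2=6
after ADD R5, R1: R5=1+(-4)=-3
after OR R5, R2: R5=(-3)|6=-1
after XOR R2, 18: R2=6^18=20
halt.

312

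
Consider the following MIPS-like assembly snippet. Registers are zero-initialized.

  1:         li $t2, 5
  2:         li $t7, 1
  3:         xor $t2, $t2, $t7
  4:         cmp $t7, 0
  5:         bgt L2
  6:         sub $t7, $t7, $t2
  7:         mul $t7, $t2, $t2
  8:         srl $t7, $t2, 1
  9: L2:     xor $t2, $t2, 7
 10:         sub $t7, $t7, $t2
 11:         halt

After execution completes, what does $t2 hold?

after li $t2, 5: $t2=5
after li $t7, 1: $t7=1
after xor $t2, $t2, $t7: $t2=5^1=4
cmp $t7, 0  (cmp 1,0)
bgt L2: taken
after xor $t2, $t2, 7: $t2=4^7=3
after sub $t7, $t7, $t2: $t7=1-3=-2
halt.

3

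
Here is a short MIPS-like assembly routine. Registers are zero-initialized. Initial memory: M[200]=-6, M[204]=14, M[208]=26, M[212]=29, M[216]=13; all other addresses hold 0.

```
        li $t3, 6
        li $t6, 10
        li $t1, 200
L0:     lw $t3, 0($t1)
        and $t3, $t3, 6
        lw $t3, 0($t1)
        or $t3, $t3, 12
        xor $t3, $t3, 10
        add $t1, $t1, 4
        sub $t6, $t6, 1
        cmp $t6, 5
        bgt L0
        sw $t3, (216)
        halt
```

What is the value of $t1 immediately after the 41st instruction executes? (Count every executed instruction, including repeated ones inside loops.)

after li $t3, 6: $t3=6
after li $t6, 10: $t6=10
after li $t1, 200: $t1=200
after lw $t3, 0($t1): $t3=M[200]=-6
after and $t3, $t3, 6: $t3=(-6)&6=2
after lw $t3, 0($t1): $t3=M[200]=-6
after or $t3, $t3, 12: $t3=(-6)|12=-2
after xor $t3, $t3, 10: $t3=(-2)^10=-12
after add $t1, $t1, 4: $t1=200+4=204
after sub $t6, $t6, 1: $t6=10-1=9
cmp $t6, 5  (cmp 9,5)
bgt L0: taken
after lw $t3, 0($t1): $t3=M[204]=14
after and $t3, $t3, 6: $t3=14&6=6
after lw $t3, 0($t1): $t3=M[204]=14
after or $t3, $t3, 12: $t3=14|12=14
after xor $t3, $t3, 10: $t3=14^10=4
after add $t1, $t1, 4: $t1=204+4=208
after sub $t6, $t6, 1: $t6=9-1=8
cmp $t6, 5  (cmp 8,5)
bgt L0: taken
after lw $t3, 0($t1): $t3=M[208]=26
after and $t3, $t3, 6: $t3=26&6=2
after lw $t3, 0($t1): $t3=M[208]=26
after or $t3, $t3, 12: $t3=26|12=30
after xor $t3, $t3, 10: $t3=30^10=20
after add $t1, $t1, 4: $t1=208+4=212
after sub $t6, $t6, 1: $t6=8-1=7
cmp $t6, 5  (cmp 7,5)
bgt L0: taken
after lw $t3, 0($t1): $t3=M[212]=29
after and $t3, $t3, 6: $t3=29&6=4
after lw $t3, 0($t1): $t3=M[212]=29
after or $t3, $t3, 12: $t3=29|12=29
after xor $t3, $t3, 10: $t3=29^10=23
after add $t1, $t1, 4: $t1=212+4=216
after sub $t6, $t6, 1: $t6=7-1=6
cmp $t6, 5  (cmp 6,5)
bgt L0: taken
after lw $t3, 0($t1): $t3=M[216]=13
after and $t3, $t3, 6: $t3=13&6=4
After step 41: $t1 = 216.

216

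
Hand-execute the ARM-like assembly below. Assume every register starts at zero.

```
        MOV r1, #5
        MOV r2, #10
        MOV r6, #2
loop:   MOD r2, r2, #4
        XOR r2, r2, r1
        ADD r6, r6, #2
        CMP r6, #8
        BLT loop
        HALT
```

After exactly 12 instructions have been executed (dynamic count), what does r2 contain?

r1=5
r2=10
r6=2
r2=10%4=2
r2=2^5=7
r6=2+2=4
CMP r6, #8  (cmp 4,8)
BLT loop: taken
r2=7%4=3
r2=3^5=6
r6=4+2=6
CMP r6, #8  (cmp 6,8)
After step 12: r2 = 6.

6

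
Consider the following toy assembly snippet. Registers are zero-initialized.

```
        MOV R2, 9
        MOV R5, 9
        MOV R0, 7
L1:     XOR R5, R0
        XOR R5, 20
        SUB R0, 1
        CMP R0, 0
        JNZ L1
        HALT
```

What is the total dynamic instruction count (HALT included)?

39

MOV R2, 9 → R2=9
MOV R5, 9 → R5=9
MOV R0, 7 → R0=7
XOR R5, R0 → R5=9^7=14
XOR R5, 20 → R5=14^20=26
SUB R0, 1 → R0=7-1=6
CMP R0, 0  (cmp 6,0)
JNZ L1: taken
XOR R5, R0 → R5=26^6=28
XOR R5, 20 → R5=28^20=8
SUB R0, 1 → R0=6-1=5
CMP R0, 0  (cmp 5,0)
JNZ L1: taken
XOR R5, R0 → R5=8^5=13
XOR R5, 20 → R5=13^20=25
SUB R0, 1 → R0=5-1=4
CMP R0, 0  (cmp 4,0)
JNZ L1: taken
XOR R5, R0 → R5=25^4=29
XOR R5, 20 → R5=29^20=9
SUB R0, 1 → R0=4-1=3
CMP R0, 0  (cmp 3,0)
JNZ L1: taken
XOR R5, R0 → R5=9^3=10
XOR R5, 20 → R5=10^20=30
SUB R0, 1 → R0=3-1=2
CMP R0, 0  (cmp 2,0)
JNZ L1: taken
XOR R5, R0 → R5=30^2=28
XOR R5, 20 → R5=28^20=8
SUB R0, 1 → R0=2-1=1
CMP R0, 0  (cmp 1,0)
JNZ L1: taken
XOR R5, R0 → R5=8^1=9
XOR R5, 20 → R5=9^20=29
SUB R0, 1 → R0=1-1=0
CMP R0, 0  (cmp 0,0)
JNZ L1: not taken
halt.
Total executed instructions: 39.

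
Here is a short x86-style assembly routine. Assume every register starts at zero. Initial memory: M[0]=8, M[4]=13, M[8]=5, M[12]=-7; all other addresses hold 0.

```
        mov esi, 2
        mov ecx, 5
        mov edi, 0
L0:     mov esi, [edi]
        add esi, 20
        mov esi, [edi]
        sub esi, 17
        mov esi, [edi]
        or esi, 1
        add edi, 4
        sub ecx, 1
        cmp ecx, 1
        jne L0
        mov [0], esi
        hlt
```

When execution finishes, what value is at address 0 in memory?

mov esi, 2 → esi=2
mov ecx, 5 → ecx=5
mov edi, 0 → edi=0
mov esi, [edi] → esi=M[0]=8
add esi, 20 → esi=8+20=28
mov esi, [edi] → esi=M[0]=8
sub esi, 17 → esi=8-17=-9
mov esi, [edi] → esi=M[0]=8
or esi, 1 → esi=8|1=9
add edi, 4 → edi=0+4=4
sub ecx, 1 → ecx=5-1=4
cmp ecx, 1  (cmp 4,1)
jne L0: taken
mov esi, [edi] → esi=M[4]=13
add esi, 20 → esi=13+20=33
mov esi, [edi] → esi=M[4]=13
sub esi, 17 → esi=13-17=-4
mov esi, [edi] → esi=M[4]=13
or esi, 1 → esi=13|1=13
add edi, 4 → edi=4+4=8
sub ecx, 1 → ecx=4-1=3
cmp ecx, 1  (cmp 3,1)
jne L0: taken
mov esi, [edi] → esi=M[8]=5
add esi, 20 → esi=5+20=25
mov esi, [edi] → esi=M[8]=5
sub esi, 17 → esi=5-17=-12
mov esi, [edi] → esi=M[8]=5
or esi, 1 → esi=5|1=5
add edi, 4 → edi=8+4=12
sub ecx, 1 → ecx=3-1=2
cmp ecx, 1  (cmp 2,1)
jne L0: taken
mov esi, [edi] → esi=M[12]=-7
add esi, 20 → esi=(-7)+20=13
mov esi, [edi] → esi=M[12]=-7
sub esi, 17 → esi=(-7)-17=-24
mov esi, [edi] → esi=M[12]=-7
or esi, 1 → esi=(-7)|1=-7
add edi, 4 → edi=12+4=16
sub ecx, 1 → ecx=2-1=1
cmp ecx, 1  (cmp 1,1)
jne L0: not taken
mov [0], esi → M[0]=-7
halt.

-7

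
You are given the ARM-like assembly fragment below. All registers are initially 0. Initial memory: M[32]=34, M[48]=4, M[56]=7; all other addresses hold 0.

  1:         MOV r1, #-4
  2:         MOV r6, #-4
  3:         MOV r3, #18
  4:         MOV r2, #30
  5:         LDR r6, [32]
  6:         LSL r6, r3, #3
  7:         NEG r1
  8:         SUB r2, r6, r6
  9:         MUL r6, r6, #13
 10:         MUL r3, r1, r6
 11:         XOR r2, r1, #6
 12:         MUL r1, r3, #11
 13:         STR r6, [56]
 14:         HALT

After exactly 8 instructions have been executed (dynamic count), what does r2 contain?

0

MOV r1, #-4 → r1=-4
MOV r6, #-4 → r6=-4
MOV r3, #18 → r3=18
MOV r2, #30 → r2=30
LDR r6, [32] → r6=M[32]=34
LSL r6, r3, #3 → r6=18<<3=144
NEG r1 → r1=-(-4)=4
SUB r2, r6, r6 → r2=144-144=0
After step 8: r2 = 0.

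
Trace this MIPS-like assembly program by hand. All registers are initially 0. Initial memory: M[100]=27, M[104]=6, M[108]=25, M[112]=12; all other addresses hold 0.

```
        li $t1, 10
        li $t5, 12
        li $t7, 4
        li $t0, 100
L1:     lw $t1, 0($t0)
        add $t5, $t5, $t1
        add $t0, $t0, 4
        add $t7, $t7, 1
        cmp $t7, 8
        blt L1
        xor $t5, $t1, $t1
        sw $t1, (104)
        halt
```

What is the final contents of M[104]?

$t1=10
$t5=12
$t7=4
$t0=100
$t1=M[100]=27
$t5=12+27=39
$t0=100+4=104
$t7=4+1=5
cmp $t7, 8  (cmp 5,8)
blt L1: taken
$t1=M[104]=6
$t5=39+6=45
$t0=104+4=108
$t7=5+1=6
cmp $t7, 8  (cmp 6,8)
blt L1: taken
$t1=M[108]=25
$t5=45+25=70
$t0=108+4=112
$t7=6+1=7
cmp $t7, 8  (cmp 7,8)
blt L1: taken
$t1=M[112]=12
$t5=70+12=82
$t0=112+4=116
$t7=7+1=8
cmp $t7, 8  (cmp 8,8)
blt L1: not taken
$t5=12^12=0
sw $t1, (104) → M[104]=12
halt.

12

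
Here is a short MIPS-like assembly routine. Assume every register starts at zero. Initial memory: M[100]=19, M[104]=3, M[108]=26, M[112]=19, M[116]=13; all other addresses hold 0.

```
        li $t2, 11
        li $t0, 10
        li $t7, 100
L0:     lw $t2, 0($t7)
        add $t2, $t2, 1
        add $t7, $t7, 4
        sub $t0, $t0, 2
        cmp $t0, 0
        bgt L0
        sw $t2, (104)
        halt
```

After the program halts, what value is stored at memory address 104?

$t2=11
$t0=10
$t7=100
$t2=M[100]=19
$t2=19+1=20
$t7=100+4=104
$t0=10-2=8
cmp $t0, 0  (cmp 8,0)
bgt L0: taken
$t2=M[104]=3
$t2=3+1=4
$t7=104+4=108
$t0=8-2=6
cmp $t0, 0  (cmp 6,0)
bgt L0: taken
$t2=M[108]=26
$t2=26+1=27
$t7=108+4=112
$t0=6-2=4
cmp $t0, 0  (cmp 4,0)
bgt L0: taken
$t2=M[112]=19
$t2=19+1=20
$t7=112+4=116
$t0=4-2=2
cmp $t0, 0  (cmp 2,0)
bgt L0: taken
$t2=M[116]=13
$t2=13+1=14
$t7=116+4=120
$t0=2-2=0
cmp $t0, 0  (cmp 0,0)
bgt L0: not taken
sw $t2, (104) → M[104]=14
halt.

14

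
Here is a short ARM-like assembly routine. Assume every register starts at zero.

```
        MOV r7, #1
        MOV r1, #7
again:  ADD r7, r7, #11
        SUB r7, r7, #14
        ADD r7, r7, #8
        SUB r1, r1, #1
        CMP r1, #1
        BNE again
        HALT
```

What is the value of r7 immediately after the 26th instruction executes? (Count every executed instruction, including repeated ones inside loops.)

MOV r7, #1 → r7=1
MOV r1, #7 → r1=7
ADD r7, r7, #11 → r7=1+11=12
SUB r7, r7, #14 → r7=12-14=-2
ADD r7, r7, #8 → r7=(-2)+8=6
SUB r1, r1, #1 → r1=7-1=6
CMP r1, #1  (cmp 6,1)
BNE again: taken
ADD r7, r7, #11 → r7=6+11=17
SUB r7, r7, #14 → r7=17-14=3
ADD r7, r7, #8 → r7=3+8=11
SUB r1, r1, #1 → r1=6-1=5
CMP r1, #1  (cmp 5,1)
BNE again: taken
ADD r7, r7, #11 → r7=11+11=22
SUB r7, r7, #14 → r7=22-14=8
ADD r7, r7, #8 → r7=8+8=16
SUB r1, r1, #1 → r1=5-1=4
CMP r1, #1  (cmp 4,1)
BNE again: taken
ADD r7, r7, #11 → r7=16+11=27
SUB r7, r7, #14 → r7=27-14=13
ADD r7, r7, #8 → r7=13+8=21
SUB r1, r1, #1 → r1=4-1=3
CMP r1, #1  (cmp 3,1)
BNE again: taken
After step 26: r7 = 21.

21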